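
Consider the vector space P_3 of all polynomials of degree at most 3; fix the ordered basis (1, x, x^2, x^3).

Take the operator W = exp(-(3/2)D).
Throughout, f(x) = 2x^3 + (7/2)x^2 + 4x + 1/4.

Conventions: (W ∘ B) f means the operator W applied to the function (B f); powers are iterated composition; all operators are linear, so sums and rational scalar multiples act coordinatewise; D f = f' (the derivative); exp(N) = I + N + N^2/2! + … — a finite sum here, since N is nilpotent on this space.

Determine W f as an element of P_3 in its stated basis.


order-1 term: -9x^2 - (21/2)x - 6
order-2 term: (27/2)x + 63/8
order-3 term: -27/4
the series for exp(-(3/2)D) f terminates at order 3
exp(-(3/2)D) f = 2x^3 - (11/2)x^2 + 7x - 37/8

g(x) = 2x^3 - (11/2)x^2 + 7x - 37/8


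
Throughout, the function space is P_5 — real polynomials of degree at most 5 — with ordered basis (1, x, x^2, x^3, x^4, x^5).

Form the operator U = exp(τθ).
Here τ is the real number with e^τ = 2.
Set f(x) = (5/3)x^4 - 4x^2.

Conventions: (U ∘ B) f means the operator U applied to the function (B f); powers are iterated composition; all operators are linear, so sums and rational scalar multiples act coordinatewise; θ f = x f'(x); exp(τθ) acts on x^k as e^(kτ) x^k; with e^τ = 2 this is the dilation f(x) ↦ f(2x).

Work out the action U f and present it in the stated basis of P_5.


the result is g(x) = (80/3)x^4 - 16x^2

exp(τθ) x^k = e^(kτ) x^k; with e^τ = 2 this sends x^k to 2^k x^k
x^2 ↦ 4 x^2
x^4 ↦ 16 x^4
applying this coordinatewise to f: exp(τθ) f = (80/3)x^4 - 16x^2


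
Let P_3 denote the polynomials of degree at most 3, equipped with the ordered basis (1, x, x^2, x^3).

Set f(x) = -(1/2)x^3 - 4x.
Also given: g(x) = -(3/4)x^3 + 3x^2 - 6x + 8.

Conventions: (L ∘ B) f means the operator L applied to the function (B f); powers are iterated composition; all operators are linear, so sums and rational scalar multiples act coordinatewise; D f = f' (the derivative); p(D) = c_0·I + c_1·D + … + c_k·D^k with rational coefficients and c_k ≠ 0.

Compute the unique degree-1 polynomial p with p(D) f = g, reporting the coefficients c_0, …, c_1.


p(D) = (3/2)·I − 2·D, i.e. c_0 = 3/2, c_1 = -2

D^0 f = -(1/2)x^3 - 4x
D^1 f = -(3/2)x^2 - 4
matching coefficients of g against c_0 f + c_1 Df + … from the top degree down determines the c_i
solution: c_0 = 3/2, c_1 = -2


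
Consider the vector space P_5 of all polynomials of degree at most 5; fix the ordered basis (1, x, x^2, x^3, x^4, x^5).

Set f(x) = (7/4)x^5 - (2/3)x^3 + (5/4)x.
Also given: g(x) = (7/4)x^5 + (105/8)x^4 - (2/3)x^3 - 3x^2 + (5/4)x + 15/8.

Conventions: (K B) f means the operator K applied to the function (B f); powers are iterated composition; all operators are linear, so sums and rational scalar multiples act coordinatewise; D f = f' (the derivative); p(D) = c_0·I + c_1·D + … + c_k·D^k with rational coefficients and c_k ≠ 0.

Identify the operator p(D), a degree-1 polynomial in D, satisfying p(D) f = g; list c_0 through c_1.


c_0 = 1, c_1 = 3/2

D^0 f = (7/4)x^5 - (2/3)x^3 + (5/4)x
D^1 f = (35/4)x^4 - 2x^2 + 5/4
matching coefficients of g against c_0 f + c_1 Df + … from the top degree down determines the c_i
solution: c_0 = 1, c_1 = 3/2


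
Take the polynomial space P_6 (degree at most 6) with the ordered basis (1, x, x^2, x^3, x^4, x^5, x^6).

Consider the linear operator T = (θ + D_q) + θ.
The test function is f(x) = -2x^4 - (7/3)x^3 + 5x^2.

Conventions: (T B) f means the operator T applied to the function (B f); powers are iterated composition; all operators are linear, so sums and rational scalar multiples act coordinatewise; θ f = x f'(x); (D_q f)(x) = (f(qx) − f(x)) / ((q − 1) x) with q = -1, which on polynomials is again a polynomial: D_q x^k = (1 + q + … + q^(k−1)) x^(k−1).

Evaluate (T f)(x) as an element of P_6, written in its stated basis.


g(x) = -16x^4 - 14x^3 + (53/3)x^2

θ f = -8x^4 - 7x^3 + 10x^2
D_q f = -(7/3)x^2
(θ + D_q) f = -8x^4 - 7x^3 + (23/3)x^2
θ f = -8x^4 - 7x^3 + 10x^2
((θ + D_q) + θ) f = -16x^4 - 14x^3 + (53/3)x^2


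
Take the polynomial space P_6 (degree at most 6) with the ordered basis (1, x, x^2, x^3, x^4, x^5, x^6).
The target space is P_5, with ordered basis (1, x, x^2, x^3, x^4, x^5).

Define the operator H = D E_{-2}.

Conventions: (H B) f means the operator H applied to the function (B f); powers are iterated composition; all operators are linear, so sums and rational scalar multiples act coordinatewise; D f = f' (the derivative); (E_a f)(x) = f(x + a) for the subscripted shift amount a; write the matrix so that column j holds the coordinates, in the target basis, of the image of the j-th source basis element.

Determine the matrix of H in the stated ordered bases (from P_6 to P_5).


the matrix is [[0, 1, -4, 12, -32, 80, -192]; [0, 0, 2, -12, 48, -160, 480]; [0, 0, 0, 3, -24, 120, -480]; [0, 0, 0, 0, 4, -40, 240]; [0, 0, 0, 0, 0, 5, -60]; [0, 0, 0, 0, 0, 0, 6]] (rows listed top to bottom)

image of 1: 0
image of x: 1
image of x^2: 2x - 4
image of x^3: 3x^2 - 12x + 12
image of x^4: 4x^3 - 24x^2 + 48x - 32
image of x^5: 5x^4 - 40x^3 + 120x^2 - 160x + 80
image of x^6: 6x^5 - 60x^4 + 240x^3 - 480x^2 + 480x - 192
each image's coordinates form column j of the matrix


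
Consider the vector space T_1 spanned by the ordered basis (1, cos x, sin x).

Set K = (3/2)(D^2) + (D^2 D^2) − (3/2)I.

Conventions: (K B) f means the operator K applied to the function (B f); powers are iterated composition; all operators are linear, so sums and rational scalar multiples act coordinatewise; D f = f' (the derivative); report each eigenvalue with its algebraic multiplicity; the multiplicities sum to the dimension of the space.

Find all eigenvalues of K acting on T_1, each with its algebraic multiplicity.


image of 1: -3/2
image of cos x: -2cos x
image of sin x: -2sin x
the matrix is diagonal; its diagonal is (-3/2, -2, -2)
for a triangular matrix the eigenvalues are the diagonal entries, with algebraic multiplicity their repetition count

λ = -2 (multiplicity 2), λ = -3/2 (multiplicity 1)


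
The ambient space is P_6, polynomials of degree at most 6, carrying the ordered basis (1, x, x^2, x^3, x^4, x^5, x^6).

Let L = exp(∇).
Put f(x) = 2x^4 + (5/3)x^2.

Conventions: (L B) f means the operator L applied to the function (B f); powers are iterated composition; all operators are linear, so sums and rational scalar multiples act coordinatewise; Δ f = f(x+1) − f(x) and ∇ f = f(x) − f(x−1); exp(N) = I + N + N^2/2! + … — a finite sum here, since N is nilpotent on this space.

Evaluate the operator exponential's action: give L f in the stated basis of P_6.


the image equals g(x) = 2x^4 + 8x^3 + (5/3)x^2 - (14/3)x + 2

order-1 term: 8x^3 - 12x^2 + (34/3)x - 11/3
order-2 term: 12x^2 - 24x + 47/3
order-3 term: 8x - 12
order-4 term: 2
the series for exp(∇) f terminates at order 4
exp(∇) f = 2x^4 + 8x^3 + (5/3)x^2 - (14/3)x + 2


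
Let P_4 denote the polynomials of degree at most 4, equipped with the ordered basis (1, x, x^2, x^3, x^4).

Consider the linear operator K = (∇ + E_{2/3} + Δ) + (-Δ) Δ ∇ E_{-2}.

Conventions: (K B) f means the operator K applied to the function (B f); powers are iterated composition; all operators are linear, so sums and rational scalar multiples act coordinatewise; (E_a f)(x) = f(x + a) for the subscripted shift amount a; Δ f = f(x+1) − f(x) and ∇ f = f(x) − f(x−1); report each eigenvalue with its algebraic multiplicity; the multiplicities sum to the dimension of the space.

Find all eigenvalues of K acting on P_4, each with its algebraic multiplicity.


image of 1: 1
image of x: x + 8/3
image of x^2: x^2 + (16/3)x + 4/9
image of x^3: x^3 + 8x^2 + (4/3)x - 100/27
image of x^4: x^4 + (32/3)x^3 + (8/3)x^2 - (400/27)x + 2932/81
the matrix is upper triangular; its diagonal is (1, 1, 1, 1, 1)
for a triangular matrix the eigenvalues are the diagonal entries, with algebraic multiplicity their repetition count

λ = 1 (multiplicity 5)


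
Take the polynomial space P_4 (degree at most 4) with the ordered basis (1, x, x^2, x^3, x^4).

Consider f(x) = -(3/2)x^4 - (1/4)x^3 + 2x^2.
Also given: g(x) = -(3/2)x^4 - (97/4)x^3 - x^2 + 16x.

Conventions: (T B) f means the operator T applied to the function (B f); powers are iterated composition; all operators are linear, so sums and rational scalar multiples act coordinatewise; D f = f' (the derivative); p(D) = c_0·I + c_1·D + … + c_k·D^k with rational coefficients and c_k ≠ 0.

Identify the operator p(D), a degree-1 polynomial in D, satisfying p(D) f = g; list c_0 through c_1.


D^0 f = -(3/2)x^4 - (1/4)x^3 + 2x^2
D^1 f = -6x^3 - (3/4)x^2 + 4x
matching coefficients of g against c_0 f + c_1 Df + … from the top degree down determines the c_i
solution: c_0 = 1, c_1 = 4

p(D) = I + 4·D, i.e. c_0 = 1, c_1 = 4


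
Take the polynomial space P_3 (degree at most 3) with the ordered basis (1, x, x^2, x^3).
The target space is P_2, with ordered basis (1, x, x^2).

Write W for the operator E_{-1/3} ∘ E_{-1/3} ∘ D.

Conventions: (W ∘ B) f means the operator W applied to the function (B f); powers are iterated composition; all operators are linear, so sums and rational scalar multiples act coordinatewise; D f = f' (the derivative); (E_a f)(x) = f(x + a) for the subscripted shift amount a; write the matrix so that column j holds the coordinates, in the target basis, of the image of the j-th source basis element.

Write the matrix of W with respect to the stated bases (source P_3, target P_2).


image of 1: 0
image of x: 1
image of x^2: 2x - 4/3
image of x^3: 3x^2 - 4x + 4/3
each image's coordinates form column j of the matrix

the matrix is [[0, 1, -4/3, 4/3]; [0, 0, 2, -4]; [0, 0, 0, 3]] (rows listed top to bottom)


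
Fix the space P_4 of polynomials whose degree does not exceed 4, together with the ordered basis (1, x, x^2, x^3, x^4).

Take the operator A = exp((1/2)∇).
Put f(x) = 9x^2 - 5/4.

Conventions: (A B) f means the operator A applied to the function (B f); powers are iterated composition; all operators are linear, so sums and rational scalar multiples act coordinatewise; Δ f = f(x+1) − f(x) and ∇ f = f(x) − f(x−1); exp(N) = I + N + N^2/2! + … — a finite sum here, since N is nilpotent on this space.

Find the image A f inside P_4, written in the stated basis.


order-1 term: 9x - 9/2
order-2 term: 9/4
the series for exp((1/2)∇) f terminates at order 2
exp((1/2)∇) f = 9x^2 + 9x - 7/2

g(x) = 9x^2 + 9x - 7/2


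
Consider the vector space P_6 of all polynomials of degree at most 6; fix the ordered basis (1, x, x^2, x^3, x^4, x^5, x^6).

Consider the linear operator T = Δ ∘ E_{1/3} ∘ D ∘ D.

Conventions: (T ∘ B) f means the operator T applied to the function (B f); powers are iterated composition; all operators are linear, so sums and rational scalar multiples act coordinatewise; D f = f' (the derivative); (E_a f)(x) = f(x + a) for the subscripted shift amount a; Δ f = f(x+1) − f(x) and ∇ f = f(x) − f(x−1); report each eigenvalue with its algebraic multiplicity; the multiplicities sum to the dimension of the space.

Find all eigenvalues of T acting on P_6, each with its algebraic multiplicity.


λ = 0 (multiplicity 7)

image of 1: 0
image of x: 0
image of x^2: 0
image of x^3: 6
image of x^4: 24x + 20
image of x^5: 60x^2 + 100x + 140/3
image of x^6: 120x^3 + 300x^2 + 280x + 850/9
the matrix is upper triangular; its diagonal is (0, 0, 0, 0, 0, 0, 0)
for a triangular matrix the eigenvalues are the diagonal entries, with algebraic multiplicity their repetition count


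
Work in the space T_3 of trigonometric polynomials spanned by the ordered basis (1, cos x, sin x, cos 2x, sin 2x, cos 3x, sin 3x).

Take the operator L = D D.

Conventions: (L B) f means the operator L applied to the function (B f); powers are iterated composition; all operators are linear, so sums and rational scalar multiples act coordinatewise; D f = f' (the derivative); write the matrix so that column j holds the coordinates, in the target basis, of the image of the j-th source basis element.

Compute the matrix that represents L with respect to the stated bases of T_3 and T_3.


image of 1: 0
image of cos x: -cos x
image of sin x: -sin x
image of cos 2x: -4cos 2x
image of sin 2x: -4sin 2x
image of cos 3x: -9cos 3x
image of sin 3x: -9sin 3x
each image's coordinates form column j of the matrix

the matrix is [[0, 0, 0, 0, 0, 0, 0]; [0, -1, 0, 0, 0, 0, 0]; [0, 0, -1, 0, 0, 0, 0]; [0, 0, 0, -4, 0, 0, 0]; [0, 0, 0, 0, -4, 0, 0]; [0, 0, 0, 0, 0, -9, 0]; [0, 0, 0, 0, 0, 0, -9]] (rows listed top to bottom)


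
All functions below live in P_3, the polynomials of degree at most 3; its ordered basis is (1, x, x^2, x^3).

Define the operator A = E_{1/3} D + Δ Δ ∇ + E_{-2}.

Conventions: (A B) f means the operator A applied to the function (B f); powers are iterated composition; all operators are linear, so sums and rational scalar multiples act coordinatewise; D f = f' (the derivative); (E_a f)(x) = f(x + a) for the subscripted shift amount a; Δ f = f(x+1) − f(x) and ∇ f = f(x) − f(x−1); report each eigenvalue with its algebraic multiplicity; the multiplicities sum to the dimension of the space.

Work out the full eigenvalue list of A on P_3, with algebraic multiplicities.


λ = 1 (multiplicity 4)

image of 1: 1
image of x: x - 1
image of x^2: x^2 - 2x + 14/3
image of x^3: x^3 - 3x^2 + 14x - 5/3
the matrix is upper triangular; its diagonal is (1, 1, 1, 1)
for a triangular matrix the eigenvalues are the diagonal entries, with algebraic multiplicity their repetition count


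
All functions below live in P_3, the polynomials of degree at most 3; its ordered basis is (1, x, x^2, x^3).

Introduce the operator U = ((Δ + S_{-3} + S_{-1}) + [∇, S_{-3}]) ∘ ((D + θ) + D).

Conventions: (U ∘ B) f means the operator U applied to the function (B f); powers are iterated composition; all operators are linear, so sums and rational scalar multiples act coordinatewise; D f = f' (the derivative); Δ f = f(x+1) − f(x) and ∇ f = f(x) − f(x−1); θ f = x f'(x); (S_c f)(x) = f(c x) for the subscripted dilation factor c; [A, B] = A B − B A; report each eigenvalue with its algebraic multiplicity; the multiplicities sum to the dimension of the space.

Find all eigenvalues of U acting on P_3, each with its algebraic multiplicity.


λ = -84 (multiplicity 1), λ = -4 (multiplicity 1), λ = 0 (multiplicity 1), λ = 20 (multiplicity 1)

image of 1: 0
image of x: -4x + 1
image of x^2: 20x^2 + 36x - 26
image of x^3: -84x^3 - 255x^2 + 381x - 123
the matrix is upper triangular; its diagonal is (0, -4, 20, -84)
for a triangular matrix the eigenvalues are the diagonal entries, with algebraic multiplicity their repetition count


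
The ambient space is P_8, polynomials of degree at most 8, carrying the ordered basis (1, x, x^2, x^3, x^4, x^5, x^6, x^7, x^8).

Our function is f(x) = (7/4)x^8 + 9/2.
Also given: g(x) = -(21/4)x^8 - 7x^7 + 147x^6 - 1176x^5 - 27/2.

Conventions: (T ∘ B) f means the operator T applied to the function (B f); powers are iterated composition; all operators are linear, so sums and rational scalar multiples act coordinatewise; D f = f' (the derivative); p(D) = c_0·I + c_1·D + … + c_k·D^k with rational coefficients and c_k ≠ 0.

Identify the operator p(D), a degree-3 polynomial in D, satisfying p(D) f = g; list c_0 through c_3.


p(D) = -3·I − (1/2)·D + (3/2)·D^2 − 2·D^3, i.e. c_0 = -3, c_1 = -1/2, c_2 = 3/2, c_3 = -2

D^0 f = (7/4)x^8 + 9/2
D^1 f = 14x^7
D^2 f = 98x^6
D^3 f = 588x^5
matching coefficients of g against c_0 f + c_1 Df + … from the top degree down determines the c_i
solution: c_0 = -3, c_1 = -1/2, c_2 = 3/2, c_3 = -2


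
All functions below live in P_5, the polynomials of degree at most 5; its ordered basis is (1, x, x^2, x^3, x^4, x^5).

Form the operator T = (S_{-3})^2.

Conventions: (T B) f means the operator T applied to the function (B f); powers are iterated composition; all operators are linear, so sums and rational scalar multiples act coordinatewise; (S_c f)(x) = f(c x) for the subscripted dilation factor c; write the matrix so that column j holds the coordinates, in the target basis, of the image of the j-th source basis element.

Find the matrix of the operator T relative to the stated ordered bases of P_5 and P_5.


the matrix is [[1, 0, 0, 0, 0, 0]; [0, 9, 0, 0, 0, 0]; [0, 0, 81, 0, 0, 0]; [0, 0, 0, 729, 0, 0]; [0, 0, 0, 0, 6561, 0]; [0, 0, 0, 0, 0, 59049]] (rows listed top to bottom)

image of 1: 1
image of x: 9x
image of x^2: 81x^2
image of x^3: 729x^3
image of x^4: 6561x^4
image of x^5: 59049x^5
each image's coordinates form column j of the matrix


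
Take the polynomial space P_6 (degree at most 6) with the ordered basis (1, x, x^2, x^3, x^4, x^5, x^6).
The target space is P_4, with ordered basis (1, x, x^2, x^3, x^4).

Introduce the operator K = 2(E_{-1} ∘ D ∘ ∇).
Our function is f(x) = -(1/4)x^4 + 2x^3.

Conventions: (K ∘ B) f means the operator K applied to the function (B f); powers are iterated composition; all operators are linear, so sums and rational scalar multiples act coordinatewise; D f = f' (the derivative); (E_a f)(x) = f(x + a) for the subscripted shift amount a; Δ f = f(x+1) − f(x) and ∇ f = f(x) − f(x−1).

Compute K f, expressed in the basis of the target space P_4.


∇ f = -x^3 + (15/2)x^2 - 7x + 9/4
D ∇ f = -3x^2 + 15x - 7
E_{-1} D ∇ f = -3x^2 + 21x - 25
(2(E_{-1} ∘ D ∘ ∇)) f = -6x^2 + 42x - 50

the result is g(x) = -6x^2 + 42x - 50


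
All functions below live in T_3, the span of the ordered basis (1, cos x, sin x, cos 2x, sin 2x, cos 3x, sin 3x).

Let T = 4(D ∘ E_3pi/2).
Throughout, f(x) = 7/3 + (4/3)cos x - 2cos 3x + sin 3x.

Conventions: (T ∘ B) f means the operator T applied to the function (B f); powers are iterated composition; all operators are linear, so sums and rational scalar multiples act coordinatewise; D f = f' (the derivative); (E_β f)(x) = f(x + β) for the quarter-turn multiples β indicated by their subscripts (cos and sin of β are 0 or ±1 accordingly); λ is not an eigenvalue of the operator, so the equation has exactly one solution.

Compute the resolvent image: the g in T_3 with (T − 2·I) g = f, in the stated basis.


write g with unknown coordinates in the stated basis and equate coefficients in (T − 2·I) g = f
solving from the highest basis element down gives g = -7/6 + (2/3)cos x + (1/7)cos 3x - (1/14)sin 3x
check: T g = (8/3)cos x - (12/7)cos 3x + (6/7)sin 3x
so T g − 2·g = 7/3 + (4/3)cos x - 2cos 3x + sin 3x = f ✓

the image equals g(x) = -7/6 + (2/3)cos x + (1/7)cos 3x - (1/14)sin 3x


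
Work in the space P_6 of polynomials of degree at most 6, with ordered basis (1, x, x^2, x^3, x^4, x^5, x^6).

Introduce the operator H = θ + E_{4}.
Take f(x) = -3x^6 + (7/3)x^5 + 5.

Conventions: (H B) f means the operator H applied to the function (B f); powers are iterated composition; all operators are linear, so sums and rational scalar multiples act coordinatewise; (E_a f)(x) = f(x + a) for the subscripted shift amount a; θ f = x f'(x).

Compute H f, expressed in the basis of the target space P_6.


θ f = -18x^6 + (35/3)x^5
E_{4} f = -3x^6 - (209/3)x^5 - (2020/3)x^4 - (10400/3)x^3 - (30080/3)x^2 - (46336/3)x - 29681/3
(θ + E_{4}) f = -21x^6 - 58x^5 - (2020/3)x^4 - (10400/3)x^3 - (30080/3)x^2 - (46336/3)x - 29681/3

g(x) = -21x^6 - 58x^5 - (2020/3)x^4 - (10400/3)x^3 - (30080/3)x^2 - (46336/3)x - 29681/3


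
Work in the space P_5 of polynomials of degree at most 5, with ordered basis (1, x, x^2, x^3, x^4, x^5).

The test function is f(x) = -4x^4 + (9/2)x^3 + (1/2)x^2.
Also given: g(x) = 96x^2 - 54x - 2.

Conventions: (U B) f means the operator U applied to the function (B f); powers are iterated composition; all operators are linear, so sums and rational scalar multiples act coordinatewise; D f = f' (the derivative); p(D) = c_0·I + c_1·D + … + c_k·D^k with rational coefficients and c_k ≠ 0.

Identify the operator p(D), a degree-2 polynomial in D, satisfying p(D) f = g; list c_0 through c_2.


c_0 = 0, c_1 = 0, c_2 = -2

D^0 f = -4x^4 + (9/2)x^3 + (1/2)x^2
D^1 f = -16x^3 + (27/2)x^2 + x
D^2 f = -48x^2 + 27x + 1
matching coefficients of g against c_0 f + c_1 Df + … from the top degree down determines the c_i
solution: c_0 = 0, c_1 = 0, c_2 = -2


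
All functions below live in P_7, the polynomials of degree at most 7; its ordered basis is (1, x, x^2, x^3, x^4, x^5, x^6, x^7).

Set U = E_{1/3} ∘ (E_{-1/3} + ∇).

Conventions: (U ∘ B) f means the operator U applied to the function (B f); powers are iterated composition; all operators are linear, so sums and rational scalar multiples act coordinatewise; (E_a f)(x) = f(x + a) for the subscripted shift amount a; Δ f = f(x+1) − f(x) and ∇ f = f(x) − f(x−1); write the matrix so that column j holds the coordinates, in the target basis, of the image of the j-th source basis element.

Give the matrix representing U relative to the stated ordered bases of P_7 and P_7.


image of 1: 1
image of x: x + 1
image of x^2: x^2 + 2x - 1/3
image of x^3: x^3 + 3x^2 - x + 1/3
image of x^4: x^4 + 4x^3 - 2x^2 + (4/3)x - 5/27
image of x^5: x^5 + 5x^4 - (10/3)x^3 + (10/3)x^2 - (25/27)x + 11/81
image of x^6: x^6 + 6x^5 - 5x^4 + (20/3)x^3 - (25/9)x^2 + (22/27)x - 7/81
image of x^7: x^7 + 7x^6 - 7x^5 + (35/3)x^4 - (175/27)x^3 + (77/27)x^2 - (49/81)x + 43/729
each image's coordinates form column j of the matrix

the matrix is [[1, 1, -1/3, 1/3, -5/27, 11/81, -7/81, 43/729]; [0, 1, 2, -1, 4/3, -25/27, 22/27, -49/81]; [0, 0, 1, 3, -2, 10/3, -25/9, 77/27]; [0, 0, 0, 1, 4, -10/3, 20/3, -175/27]; [0, 0, 0, 0, 1, 5, -5, 35/3]; [0, 0, 0, 0, 0, 1, 6, -7]; [0, 0, 0, 0, 0, 0, 1, 7]; [0, 0, 0, 0, 0, 0, 0, 1]] (rows listed top to bottom)


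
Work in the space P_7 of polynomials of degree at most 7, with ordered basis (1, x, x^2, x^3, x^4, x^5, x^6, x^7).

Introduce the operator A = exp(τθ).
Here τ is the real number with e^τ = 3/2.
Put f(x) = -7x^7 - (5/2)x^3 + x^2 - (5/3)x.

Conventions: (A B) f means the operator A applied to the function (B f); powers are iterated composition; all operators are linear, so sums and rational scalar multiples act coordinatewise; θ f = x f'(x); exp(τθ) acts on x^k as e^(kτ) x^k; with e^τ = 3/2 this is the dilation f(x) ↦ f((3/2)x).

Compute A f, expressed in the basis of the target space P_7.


the image equals g(x) = -(15309/128)x^7 - (135/16)x^3 + (9/4)x^2 - (5/2)x

exp(τθ) x^k = e^(kτ) x^k; with e^τ = 3/2 this sends x^k to (3/2)^k x^k
x ↦ 3/2 x
x^2 ↦ 9/4 x^2
x^3 ↦ 27/8 x^3
x^7 ↦ 2187/128 x^7
applying this coordinatewise to f: exp(τθ) f = -(15309/128)x^7 - (135/16)x^3 + (9/4)x^2 - (5/2)x


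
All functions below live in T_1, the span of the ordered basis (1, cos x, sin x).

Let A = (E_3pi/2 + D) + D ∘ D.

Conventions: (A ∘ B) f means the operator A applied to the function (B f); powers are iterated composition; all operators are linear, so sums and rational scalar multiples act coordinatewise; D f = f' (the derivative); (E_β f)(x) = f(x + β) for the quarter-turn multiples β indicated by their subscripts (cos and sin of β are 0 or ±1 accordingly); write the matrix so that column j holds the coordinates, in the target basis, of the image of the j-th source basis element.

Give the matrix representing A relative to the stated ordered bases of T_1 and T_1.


image of 1: 1
image of cos x: -cos x
image of sin x: -sin x
each image's coordinates form column j of the matrix

the matrix is [[1, 0, 0]; [0, -1, 0]; [0, 0, -1]] (rows listed top to bottom)


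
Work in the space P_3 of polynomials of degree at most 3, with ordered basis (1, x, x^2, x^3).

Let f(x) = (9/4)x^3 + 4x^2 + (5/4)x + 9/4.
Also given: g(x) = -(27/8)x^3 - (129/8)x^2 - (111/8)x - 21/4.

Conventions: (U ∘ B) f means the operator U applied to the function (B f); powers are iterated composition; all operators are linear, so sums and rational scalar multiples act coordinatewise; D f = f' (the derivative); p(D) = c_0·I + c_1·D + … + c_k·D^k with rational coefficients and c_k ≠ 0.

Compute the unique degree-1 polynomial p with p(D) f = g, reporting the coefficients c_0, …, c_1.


D^0 f = (9/4)x^3 + 4x^2 + (5/4)x + 9/4
D^1 f = (27/4)x^2 + 8x + 5/4
matching coefficients of g against c_0 f + c_1 Df + … from the top degree down determines the c_i
solution: c_0 = -3/2, c_1 = -3/2

p(D) = -(3/2)·I − (3/2)·D, i.e. c_0 = -3/2, c_1 = -3/2


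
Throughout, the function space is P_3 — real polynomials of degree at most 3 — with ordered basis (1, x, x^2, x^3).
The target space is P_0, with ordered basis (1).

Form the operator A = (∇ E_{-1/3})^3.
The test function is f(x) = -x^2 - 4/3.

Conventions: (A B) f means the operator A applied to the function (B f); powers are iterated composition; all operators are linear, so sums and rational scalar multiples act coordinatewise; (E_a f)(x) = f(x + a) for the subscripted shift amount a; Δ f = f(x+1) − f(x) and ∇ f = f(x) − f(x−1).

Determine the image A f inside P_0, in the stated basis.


g(x) = 0

E_{-1/3} f = -x^2 + (2/3)x - 13/9
∇ E_{-1/3} f = -2x + 5/3
E_{-1/3} (∇ E_{-1/3}) f = -2x + 7/3
∇ E_{-1/3} (∇ E_{-1/3}) f = -2
E_{-1/3} (∇ E_{-1/3}) (∇ E_{-1/3}) f = -2
∇ E_{-1/3} (∇ E_{-1/3}) (∇ E_{-1/3}) f = 0


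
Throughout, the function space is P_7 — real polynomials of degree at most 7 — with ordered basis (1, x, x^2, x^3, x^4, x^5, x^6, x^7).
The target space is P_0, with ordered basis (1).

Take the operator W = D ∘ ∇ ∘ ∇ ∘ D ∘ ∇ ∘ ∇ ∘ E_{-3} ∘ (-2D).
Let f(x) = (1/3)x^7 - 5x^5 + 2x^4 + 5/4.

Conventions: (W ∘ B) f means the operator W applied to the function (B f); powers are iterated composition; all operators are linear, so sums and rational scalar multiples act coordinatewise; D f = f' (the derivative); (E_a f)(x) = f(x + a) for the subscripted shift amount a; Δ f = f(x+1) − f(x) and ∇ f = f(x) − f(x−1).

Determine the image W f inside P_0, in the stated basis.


D f = (7/3)x^6 - 25x^4 + 8x^3
(-2D) f = -(14/3)x^6 + 50x^4 - 16x^3
E_{-3} (-2D) f = -(14/3)x^6 + 84x^5 - 580x^4 + 1904x^3 - 2826x^2 + 972x + 1080
∇ (E_{-3} ∘ (-2D)) f = -28x^5 + 490x^4 - (9760/3)x^3 + 10102x^2 - 14132x + 19112/3
∇ ∇ (E_{-3} ∘ (-2D)) f = -140x^4 + 2240x^3 - 12980x^2 + 32064x - 84016/3
D ∇ ∇ (E_{-3} ∘ (-2D)) f = -560x^3 + 6720x^2 - 25960x + 32064
∇ D ∇ ∇ (E_{-3} ∘ (-2D)) f = -1680x^2 + 15120x - 33240
∇ (∇ ∘ D ∘ ∇) ∇ (E_{-3} ∘ (-2D)) f = -3360x + 16800
D (∇ ∘ ∇ ∘ D ∘ ∇ ∘ ∇) (E_{-3} ∘ (-2D)) f = -3360

the result is g(x) = -3360


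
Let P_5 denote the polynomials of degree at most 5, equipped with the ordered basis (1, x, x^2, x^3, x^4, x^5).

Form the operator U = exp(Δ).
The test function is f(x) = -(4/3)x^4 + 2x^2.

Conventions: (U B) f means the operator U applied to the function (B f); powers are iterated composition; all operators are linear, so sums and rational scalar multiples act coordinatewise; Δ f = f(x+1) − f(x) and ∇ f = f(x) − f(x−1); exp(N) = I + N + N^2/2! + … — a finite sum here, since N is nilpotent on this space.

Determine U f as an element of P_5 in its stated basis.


order-1 term: -(16/3)x^3 - 8x^2 - (4/3)x + 2/3
order-2 term: -8x^2 - 16x - 22/3
order-3 term: -(16/3)x - 8
order-4 term: -4/3
the series for exp(Δ) f terminates at order 4
exp(Δ) f = -(4/3)x^4 - (16/3)x^3 - 14x^2 - (68/3)x - 16

g(x) = -(4/3)x^4 - (16/3)x^3 - 14x^2 - (68/3)x - 16


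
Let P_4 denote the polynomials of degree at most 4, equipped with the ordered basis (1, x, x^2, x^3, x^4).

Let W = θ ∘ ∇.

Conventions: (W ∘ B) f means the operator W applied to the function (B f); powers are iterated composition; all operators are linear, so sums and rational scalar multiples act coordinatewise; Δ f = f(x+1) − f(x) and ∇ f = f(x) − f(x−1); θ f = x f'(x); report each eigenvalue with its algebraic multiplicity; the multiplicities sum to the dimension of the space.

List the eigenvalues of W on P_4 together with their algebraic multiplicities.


λ = 0 (multiplicity 5)

image of 1: 0
image of x: 0
image of x^2: 2x
image of x^3: 6x^2 - 3x
image of x^4: 12x^3 - 12x^2 + 4x
the matrix is upper triangular; its diagonal is (0, 0, 0, 0, 0)
for a triangular matrix the eigenvalues are the diagonal entries, with algebraic multiplicity their repetition count


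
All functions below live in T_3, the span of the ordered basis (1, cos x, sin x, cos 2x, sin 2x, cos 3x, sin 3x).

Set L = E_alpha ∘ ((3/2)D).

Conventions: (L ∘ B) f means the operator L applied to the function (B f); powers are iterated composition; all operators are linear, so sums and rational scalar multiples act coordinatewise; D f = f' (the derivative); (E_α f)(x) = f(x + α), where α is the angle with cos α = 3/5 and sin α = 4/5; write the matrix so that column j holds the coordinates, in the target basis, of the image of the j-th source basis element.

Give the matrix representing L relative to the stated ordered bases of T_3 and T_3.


image of 1: 0
image of cos x: -(6/5)cos x - (9/10)sin x
image of sin x: (9/10)cos x - (6/5)sin x
image of cos 2x: -(72/25)cos 2x + (21/25)sin 2x
image of sin 2x: -(21/25)cos 2x - (72/25)sin 2x
image of cos 3x: -(198/125)cos 3x + (1053/250)sin 3x
image of sin 3x: -(1053/250)cos 3x - (198/125)sin 3x
each image's coordinates form column j of the matrix

the matrix is [[0, 0, 0, 0, 0, 0, 0]; [0, -6/5, 9/10, 0, 0, 0, 0]; [0, -9/10, -6/5, 0, 0, 0, 0]; [0, 0, 0, -72/25, -21/25, 0, 0]; [0, 0, 0, 21/25, -72/25, 0, 0]; [0, 0, 0, 0, 0, -198/125, -1053/250]; [0, 0, 0, 0, 0, 1053/250, -198/125]] (rows listed top to bottom)


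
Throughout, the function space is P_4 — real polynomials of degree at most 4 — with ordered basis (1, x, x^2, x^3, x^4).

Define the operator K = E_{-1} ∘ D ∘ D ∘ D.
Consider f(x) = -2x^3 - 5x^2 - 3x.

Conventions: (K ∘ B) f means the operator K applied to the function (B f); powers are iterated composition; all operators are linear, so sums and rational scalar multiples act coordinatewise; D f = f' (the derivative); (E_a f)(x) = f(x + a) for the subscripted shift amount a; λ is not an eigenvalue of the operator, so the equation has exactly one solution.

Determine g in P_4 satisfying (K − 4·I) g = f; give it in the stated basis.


write g with unknown coordinates in the stated basis and equate coefficients in (K − 4·I) g = f
solving from the highest basis element down gives g = (1/2)x^3 + (5/4)x^2 + (3/4)x + 3/4
check: K g = 3
so K g − 4·g = -2x^3 - 5x^2 - 3x = f ✓

the image equals g(x) = (1/2)x^3 + (5/4)x^2 + (3/4)x + 3/4


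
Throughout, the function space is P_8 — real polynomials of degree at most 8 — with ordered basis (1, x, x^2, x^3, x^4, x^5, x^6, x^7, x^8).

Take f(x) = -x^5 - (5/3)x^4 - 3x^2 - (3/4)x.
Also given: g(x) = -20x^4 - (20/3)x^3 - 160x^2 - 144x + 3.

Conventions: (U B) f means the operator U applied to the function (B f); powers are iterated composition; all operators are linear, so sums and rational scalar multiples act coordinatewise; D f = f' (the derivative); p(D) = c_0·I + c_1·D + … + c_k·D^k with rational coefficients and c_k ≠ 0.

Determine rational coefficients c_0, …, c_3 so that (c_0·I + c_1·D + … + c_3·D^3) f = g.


p(D) = 4·D − D^2 + 3·D^3, i.e. c_0 = 0, c_1 = 4, c_2 = -1, c_3 = 3

D^0 f = -x^5 - (5/3)x^4 - 3x^2 - (3/4)x
D^1 f = -5x^4 - (20/3)x^3 - 6x - 3/4
D^2 f = -20x^3 - 20x^2 - 6
D^3 f = -60x^2 - 40x
matching coefficients of g against c_0 f + c_1 Df + … from the top degree down determines the c_i
solution: c_0 = 0, c_1 = 4, c_2 = -1, c_3 = 3


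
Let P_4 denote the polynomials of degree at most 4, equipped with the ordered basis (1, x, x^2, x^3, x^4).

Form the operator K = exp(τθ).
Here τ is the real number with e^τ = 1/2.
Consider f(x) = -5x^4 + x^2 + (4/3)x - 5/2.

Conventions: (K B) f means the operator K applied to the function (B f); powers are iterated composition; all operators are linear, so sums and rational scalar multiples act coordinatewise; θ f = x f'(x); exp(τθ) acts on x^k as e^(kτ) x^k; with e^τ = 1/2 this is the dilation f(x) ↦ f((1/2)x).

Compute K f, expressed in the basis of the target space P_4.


g(x) = -(5/16)x^4 + (1/4)x^2 + (2/3)x - 5/2

exp(τθ) x^k = e^(kτ) x^k; with e^τ = 1/2 this sends x^k to (1/2)^k x^k
x ↦ 1/2 x
x^2 ↦ 1/4 x^2
x^4 ↦ 1/16 x^4
applying this coordinatewise to f: exp(τθ) f = -(5/16)x^4 + (1/4)x^2 + (2/3)x - 5/2


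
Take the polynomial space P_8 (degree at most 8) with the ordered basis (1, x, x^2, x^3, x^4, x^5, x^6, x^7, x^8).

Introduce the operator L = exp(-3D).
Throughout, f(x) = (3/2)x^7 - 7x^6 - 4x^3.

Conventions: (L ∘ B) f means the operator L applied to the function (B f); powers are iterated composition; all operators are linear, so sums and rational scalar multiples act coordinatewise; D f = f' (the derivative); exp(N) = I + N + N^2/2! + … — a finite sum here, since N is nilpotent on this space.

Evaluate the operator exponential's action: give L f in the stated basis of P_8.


order-1 term: -(63/2)x^6 + 126x^5 + 36x^2
order-2 term: (567/2)x^5 - 945x^4 - 108x
order-3 term: -(2835/2)x^4 + 3780x^3 + 108
order-4 term: (8505/2)x^3 - 8505x^2
order-5 term: -(15309/2)x^2 + 10206x
order-6 term: (15309/2)x - 5103
order-7 term: -6561/2
the series for exp(-3D) f terminates at order 7
exp(-3D) f = (3/2)x^7 - (77/2)x^6 + (819/2)x^5 - (4725/2)x^4 + (16057/2)x^3 - (32247/2)x^2 + (35505/2)x - 16551/2

g(x) = (3/2)x^7 - (77/2)x^6 + (819/2)x^5 - (4725/2)x^4 + (16057/2)x^3 - (32247/2)x^2 + (35505/2)x - 16551/2


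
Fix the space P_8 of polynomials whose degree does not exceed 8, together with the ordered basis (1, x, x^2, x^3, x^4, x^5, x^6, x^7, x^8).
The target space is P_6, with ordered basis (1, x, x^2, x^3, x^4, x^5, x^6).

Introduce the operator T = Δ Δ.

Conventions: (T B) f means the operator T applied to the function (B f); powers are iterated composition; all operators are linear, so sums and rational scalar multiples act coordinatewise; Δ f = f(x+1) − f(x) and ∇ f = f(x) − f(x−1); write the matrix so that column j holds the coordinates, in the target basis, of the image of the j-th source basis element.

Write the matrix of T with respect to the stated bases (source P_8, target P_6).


image of 1: 0
image of x: 0
image of x^2: 2
image of x^3: 6x + 6
image of x^4: 12x^2 + 24x + 14
image of x^5: 20x^3 + 60x^2 + 70x + 30
image of x^6: 30x^4 + 120x^3 + 210x^2 + 180x + 62
image of x^7: 42x^5 + 210x^4 + 490x^3 + 630x^2 + 434x + 126
image of x^8: 56x^6 + 336x^5 + 980x^4 + 1680x^3 + 1736x^2 + 1008x + 254
each image's coordinates form column j of the matrix

the matrix is [[0, 0, 2, 6, 14, 30, 62, 126, 254]; [0, 0, 0, 6, 24, 70, 180, 434, 1008]; [0, 0, 0, 0, 12, 60, 210, 630, 1736]; [0, 0, 0, 0, 0, 20, 120, 490, 1680]; [0, 0, 0, 0, 0, 0, 30, 210, 980]; [0, 0, 0, 0, 0, 0, 0, 42, 336]; [0, 0, 0, 0, 0, 0, 0, 0, 56]] (rows listed top to bottom)


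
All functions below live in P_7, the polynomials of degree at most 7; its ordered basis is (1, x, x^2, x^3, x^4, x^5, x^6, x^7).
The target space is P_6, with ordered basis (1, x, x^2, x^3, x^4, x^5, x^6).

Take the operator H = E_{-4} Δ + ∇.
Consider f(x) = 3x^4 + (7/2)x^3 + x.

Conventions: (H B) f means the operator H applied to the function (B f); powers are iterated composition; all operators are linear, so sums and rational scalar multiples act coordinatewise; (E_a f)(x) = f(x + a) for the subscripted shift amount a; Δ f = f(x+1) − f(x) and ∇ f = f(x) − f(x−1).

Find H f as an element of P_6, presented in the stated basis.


Δ f = 12x^3 + (57/2)x^2 + (45/2)x + 15/2
E_{-4} Δ f = 12x^3 - (231/2)x^2 + (741/2)x - 789/2
∇ f = 12x^3 - (15/2)x^2 + (3/2)x + 3/2
(E_{-4} Δ + ∇) f = 24x^3 - 123x^2 + 372x - 393

g(x) = 24x^3 - 123x^2 + 372x - 393


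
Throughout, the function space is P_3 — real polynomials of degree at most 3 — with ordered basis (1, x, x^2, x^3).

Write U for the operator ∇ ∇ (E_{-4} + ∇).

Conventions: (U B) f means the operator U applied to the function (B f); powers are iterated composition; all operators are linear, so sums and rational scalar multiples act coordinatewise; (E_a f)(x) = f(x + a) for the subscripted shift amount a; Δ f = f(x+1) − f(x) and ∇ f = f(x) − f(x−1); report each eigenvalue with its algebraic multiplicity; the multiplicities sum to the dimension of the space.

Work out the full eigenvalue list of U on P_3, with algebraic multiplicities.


image of 1: 0
image of x: 0
image of x^2: 2
image of x^3: 6x - 24
the matrix is upper triangular; its diagonal is (0, 0, 0, 0)
for a triangular matrix the eigenvalues are the diagonal entries, with algebraic multiplicity their repetition count

λ = 0 (multiplicity 4)


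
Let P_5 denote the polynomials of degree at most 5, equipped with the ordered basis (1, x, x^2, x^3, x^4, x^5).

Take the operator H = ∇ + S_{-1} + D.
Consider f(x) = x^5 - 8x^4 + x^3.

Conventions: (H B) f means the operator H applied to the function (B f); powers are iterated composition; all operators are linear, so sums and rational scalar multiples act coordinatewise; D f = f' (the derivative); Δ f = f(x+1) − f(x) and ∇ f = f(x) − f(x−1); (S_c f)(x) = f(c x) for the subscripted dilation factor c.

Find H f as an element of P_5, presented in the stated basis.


∇ f = 5x^4 - 42x^3 + 61x^2 - 40x + 10
S_{-1} f = -x^5 - 8x^4 - x^3
D f = 5x^4 - 32x^3 + 3x^2
(∇ + S_{-1} + D) f = -x^5 + 2x^4 - 75x^3 + 64x^2 - 40x + 10

g(x) = -x^5 + 2x^4 - 75x^3 + 64x^2 - 40x + 10


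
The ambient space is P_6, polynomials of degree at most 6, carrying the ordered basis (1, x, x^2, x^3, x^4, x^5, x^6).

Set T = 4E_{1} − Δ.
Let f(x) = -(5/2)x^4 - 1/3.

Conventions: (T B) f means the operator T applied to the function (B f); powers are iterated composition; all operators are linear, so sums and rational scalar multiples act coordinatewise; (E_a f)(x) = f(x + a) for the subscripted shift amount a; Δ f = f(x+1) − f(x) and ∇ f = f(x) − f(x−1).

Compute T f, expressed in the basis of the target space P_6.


E_{1} f = -(5/2)x^4 - 10x^3 - 15x^2 - 10x - 17/6
(4E_{1}) f = -10x^4 - 40x^3 - 60x^2 - 40x - 34/3
Δ f = -10x^3 - 15x^2 - 10x - 5/2
(-Δ) f = 10x^3 + 15x^2 + 10x + 5/2
(4E_{1} − Δ) f = -10x^4 - 30x^3 - 45x^2 - 30x - 53/6

the result is g(x) = -10x^4 - 30x^3 - 45x^2 - 30x - 53/6


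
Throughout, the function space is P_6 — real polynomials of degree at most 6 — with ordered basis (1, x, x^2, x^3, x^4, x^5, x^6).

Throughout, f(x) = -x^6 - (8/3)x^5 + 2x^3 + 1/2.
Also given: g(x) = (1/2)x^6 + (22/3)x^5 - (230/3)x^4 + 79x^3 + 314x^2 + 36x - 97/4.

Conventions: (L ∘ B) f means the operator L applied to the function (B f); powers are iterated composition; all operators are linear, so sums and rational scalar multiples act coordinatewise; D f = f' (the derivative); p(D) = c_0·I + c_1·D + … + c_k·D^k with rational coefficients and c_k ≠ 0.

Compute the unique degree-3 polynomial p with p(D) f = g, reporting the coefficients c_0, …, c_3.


c_0 = -1/2, c_1 = -1, c_2 = 3, c_3 = -2

D^0 f = -x^6 - (8/3)x^5 + 2x^3 + 1/2
D^1 f = -6x^5 - (40/3)x^4 + 6x^2
D^2 f = -30x^4 - (160/3)x^3 + 12x
D^3 f = -120x^3 - 160x^2 + 12
matching coefficients of g against c_0 f + c_1 Df + … from the top degree down determines the c_i
solution: c_0 = -1/2, c_1 = -1, c_2 = 3, c_3 = -2


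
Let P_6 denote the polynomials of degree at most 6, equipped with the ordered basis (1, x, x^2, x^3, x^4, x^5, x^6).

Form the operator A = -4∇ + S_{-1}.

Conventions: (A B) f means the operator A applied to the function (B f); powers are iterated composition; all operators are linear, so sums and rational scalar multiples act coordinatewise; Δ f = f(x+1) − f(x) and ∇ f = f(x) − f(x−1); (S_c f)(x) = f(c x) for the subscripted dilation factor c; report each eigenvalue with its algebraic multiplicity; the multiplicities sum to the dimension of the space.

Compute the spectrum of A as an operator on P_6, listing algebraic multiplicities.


λ = -1 (multiplicity 3), λ = 1 (multiplicity 4)

image of 1: 1
image of x: -x - 4
image of x^2: x^2 - 8x + 4
image of x^3: -x^3 - 12x^2 + 12x - 4
image of x^4: x^4 - 16x^3 + 24x^2 - 16x + 4
image of x^5: -x^5 - 20x^4 + 40x^3 - 40x^2 + 20x - 4
image of x^6: x^6 - 24x^5 + 60x^4 - 80x^3 + 60x^2 - 24x + 4
the matrix is upper triangular; its diagonal is (1, -1, 1, -1, 1, -1, 1)
for a triangular matrix the eigenvalues are the diagonal entries, with algebraic multiplicity their repetition count
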